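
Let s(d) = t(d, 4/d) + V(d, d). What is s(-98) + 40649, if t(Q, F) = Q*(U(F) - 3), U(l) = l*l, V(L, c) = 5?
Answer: 2006444/49 ≈ 40948.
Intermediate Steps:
U(l) = l²
t(Q, F) = Q*(-3 + F²) (t(Q, F) = Q*(F² - 3) = Q*(-3 + F²))
s(d) = 5 + d*(-3 + 16/d²) (s(d) = d*(-3 + (4/d)²) + 5 = d*(-3 + 16/d²) + 5 = 5 + d*(-3 + 16/d²))
s(-98) + 40649 = (5 - 3*(-98) + 16/(-98)) + 40649 = (5 + 294 + 16*(-1/98)) + 40649 = (5 + 294 - 8/49) + 40649 = 14643/49 + 40649 = 2006444/49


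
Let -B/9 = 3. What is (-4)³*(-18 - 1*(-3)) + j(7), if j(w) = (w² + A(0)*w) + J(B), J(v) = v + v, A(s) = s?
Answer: 955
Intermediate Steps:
B = -27 (B = -9*3 = -27)
J(v) = 2*v
j(w) = -54 + w² (j(w) = (w² + 0*w) + 2*(-27) = (w² + 0) - 54 = w² - 54 = -54 + w²)
(-4)³*(-18 - 1*(-3)) + j(7) = (-4)³*(-18 - 1*(-3)) + (-54 + 7²) = -64*(-18 + 3) + (-54 + 49) = -64*(-15) - 5 = 960 - 5 = 955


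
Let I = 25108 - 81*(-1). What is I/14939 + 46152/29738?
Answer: 719267605/222127991 ≈ 3.2381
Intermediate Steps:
I = 25189 (I = 25108 - 1*(-81) = 25108 + 81 = 25189)
I/14939 + 46152/29738 = 25189/14939 + 46152/29738 = 25189*(1/14939) + 46152*(1/29738) = 25189/14939 + 23076/14869 = 719267605/222127991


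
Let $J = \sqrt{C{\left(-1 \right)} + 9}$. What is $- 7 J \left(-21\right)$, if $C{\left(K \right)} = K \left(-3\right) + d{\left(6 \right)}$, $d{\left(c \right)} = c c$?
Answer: $588 \sqrt{3} \approx 1018.4$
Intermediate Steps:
$d{\left(c \right)} = c^{2}$
$C{\left(K \right)} = 36 - 3 K$ ($C{\left(K \right)} = K \left(-3\right) + 6^{2} = - 3 K + 36 = 36 - 3 K$)
$J = 4 \sqrt{3}$ ($J = \sqrt{\left(36 - -3\right) + 9} = \sqrt{\left(36 + 3\right) + 9} = \sqrt{39 + 9} = \sqrt{48} = 4 \sqrt{3} \approx 6.9282$)
$- 7 J \left(-21\right) = - 7 \cdot 4 \sqrt{3} \left(-21\right) = - 28 \sqrt{3} \left(-21\right) = 588 \sqrt{3}$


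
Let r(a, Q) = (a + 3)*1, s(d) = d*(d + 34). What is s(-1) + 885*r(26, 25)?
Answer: 25632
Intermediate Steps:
s(d) = d*(34 + d)
r(a, Q) = 3 + a (r(a, Q) = (3 + a)*1 = 3 + a)
s(-1) + 885*r(26, 25) = -(34 - 1) + 885*(3 + 26) = -1*33 + 885*29 = -33 + 25665 = 25632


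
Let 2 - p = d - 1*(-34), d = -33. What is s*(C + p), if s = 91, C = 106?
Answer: 9737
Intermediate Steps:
p = 1 (p = 2 - (-33 - 1*(-34)) = 2 - (-33 + 34) = 2 - 1*1 = 2 - 1 = 1)
s*(C + p) = 91*(106 + 1) = 91*107 = 9737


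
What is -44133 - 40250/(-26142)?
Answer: -576842318/13071 ≈ -44131.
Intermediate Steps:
-44133 - 40250/(-26142) = -44133 - 40250*(-1/26142) = -44133 + 20125/13071 = -576842318/13071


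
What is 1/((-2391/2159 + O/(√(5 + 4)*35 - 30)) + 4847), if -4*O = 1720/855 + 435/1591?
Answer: 176213909700/853912328734049 ≈ 0.00020636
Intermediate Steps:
O = -621689/1088244 (O = -(1720/855 + 435/1591)/4 = -(1720*(1/855) + 435*(1/1591))/4 = -(344/171 + 435/1591)/4 = -¼*621689/272061 = -621689/1088244 ≈ -0.57128)
1/((-2391/2159 + O/(√(5 + 4)*35 - 30)) + 4847) = 1/((-2391/2159 - 621689/(1088244*(√(5 + 4)*35 - 30))) + 4847) = 1/((-2391*1/2159 - 621689/(1088244*(√9*35 - 30))) + 4847) = 1/((-2391/2159 - 621689/(1088244*(3*35 - 30))) + 4847) = 1/((-2391/2159 - 621689/(1088244*(105 - 30))) + 4847) = 1/((-2391/2159 - 621689/1088244/75) + 4847) = 1/((-2391/2159 - 621689/1088244*1/75) + 4847) = 1/((-2391/2159 - 621689/81618300) + 4847) = 1/(-196491581851/176213909700 + 4847) = 1/(853912328734049/176213909700) = 176213909700/853912328734049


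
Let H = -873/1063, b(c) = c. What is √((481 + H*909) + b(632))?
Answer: √414104406/1063 ≈ 19.144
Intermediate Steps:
H = -873/1063 (H = -873*1/1063 = -873/1063 ≈ -0.82126)
√((481 + H*909) + b(632)) = √((481 - 873/1063*909) + 632) = √((481 - 793557/1063) + 632) = √(-282254/1063 + 632) = √(389562/1063) = √414104406/1063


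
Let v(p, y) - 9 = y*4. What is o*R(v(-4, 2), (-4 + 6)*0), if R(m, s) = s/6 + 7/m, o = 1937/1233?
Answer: 13559/20961 ≈ 0.64687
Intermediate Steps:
v(p, y) = 9 + 4*y (v(p, y) = 9 + y*4 = 9 + 4*y)
o = 1937/1233 (o = 1937*(1/1233) = 1937/1233 ≈ 1.5710)
R(m, s) = 7/m + s/6 (R(m, s) = s*(1/6) + 7/m = s/6 + 7/m = 7/m + s/6)
o*R(v(-4, 2), (-4 + 6)*0) = 1937*(7/(9 + 4*2) + ((-4 + 6)*0)/6)/1233 = 1937*(7/(9 + 8) + (2*0)/6)/1233 = 1937*(7/17 + (1/6)*0)/1233 = 1937*(7*(1/17) + 0)/1233 = 1937*(7/17 + 0)/1233 = (1937/1233)*(7/17) = 13559/20961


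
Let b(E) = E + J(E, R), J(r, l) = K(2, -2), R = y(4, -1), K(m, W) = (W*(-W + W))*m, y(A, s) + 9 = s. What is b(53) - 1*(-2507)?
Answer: 2560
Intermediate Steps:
y(A, s) = -9 + s
K(m, W) = 0 (K(m, W) = (W*0)*m = 0*m = 0)
R = -10 (R = -9 - 1 = -10)
J(r, l) = 0
b(E) = E (b(E) = E + 0 = E)
b(53) - 1*(-2507) = 53 - 1*(-2507) = 53 + 2507 = 2560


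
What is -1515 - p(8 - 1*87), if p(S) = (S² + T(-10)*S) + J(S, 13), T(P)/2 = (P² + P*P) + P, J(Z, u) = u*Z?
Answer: 23291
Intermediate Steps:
J(Z, u) = Z*u
T(P) = 2*P + 4*P² (T(P) = 2*((P² + P*P) + P) = 2*((P² + P²) + P) = 2*(2*P² + P) = 2*(P + 2*P²) = 2*P + 4*P²)
p(S) = S² + 393*S (p(S) = (S² + (2*(-10)*(1 + 2*(-10)))*S) + S*13 = (S² + (2*(-10)*(1 - 20))*S) + 13*S = (S² + (2*(-10)*(-19))*S) + 13*S = (S² + 380*S) + 13*S = S² + 393*S)
-1515 - p(8 - 1*87) = -1515 - (8 - 1*87)*(393 + (8 - 1*87)) = -1515 - (8 - 87)*(393 + (8 - 87)) = -1515 - (-79)*(393 - 79) = -1515 - (-79)*314 = -1515 - 1*(-24806) = -1515 + 24806 = 23291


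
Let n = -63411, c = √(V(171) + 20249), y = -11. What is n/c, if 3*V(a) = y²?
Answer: -63411*√45651/30434 ≈ -445.17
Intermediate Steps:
V(a) = 121/3 (V(a) = (⅓)*(-11)² = (⅓)*121 = 121/3)
c = 2*√45651/3 (c = √(121/3 + 20249) = √(60868/3) = 2*√45651/3 ≈ 142.44)
n/c = -63411*√45651/30434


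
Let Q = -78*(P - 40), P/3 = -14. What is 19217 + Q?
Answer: 25613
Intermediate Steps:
P = -42 (P = 3*(-14) = -42)
Q = 6396 (Q = -78*(-42 - 40) = -78*(-82) = 6396)
19217 + Q = 19217 + 6396 = 25613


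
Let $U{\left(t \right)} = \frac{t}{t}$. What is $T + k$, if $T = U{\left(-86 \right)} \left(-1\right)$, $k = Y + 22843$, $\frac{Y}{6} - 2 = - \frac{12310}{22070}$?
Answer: $\frac{50431392}{2207} \approx 22851.0$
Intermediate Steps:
$Y = \frac{19098}{2207}$ ($Y = 12 + 6 \left(- \frac{12310}{22070}\right) = 12 + 6 \left(\left(-12310\right) \frac{1}{22070}\right) = 12 + 6 \left(- \frac{1231}{2207}\right) = 12 - \frac{7386}{2207} = \frac{19098}{2207} \approx 8.6534$)
$U{\left(t \right)} = 1$
$k = \frac{50433599}{2207}$ ($k = \frac{19098}{2207} + 22843 = \frac{50433599}{2207} \approx 22852.0$)
$T = -1$ ($T = 1 \left(-1\right) = -1$)
$T + k = -1 + \frac{50433599}{2207} = \frac{50431392}{2207}$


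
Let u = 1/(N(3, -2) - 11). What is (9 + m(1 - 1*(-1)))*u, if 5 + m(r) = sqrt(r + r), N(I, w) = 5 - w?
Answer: -3/2 ≈ -1.5000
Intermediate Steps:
m(r) = -5 + sqrt(2)*sqrt(r) (m(r) = -5 + sqrt(r + r) = -5 + sqrt(2*r) = -5 + sqrt(2)*sqrt(r))
u = -1/4 (u = 1/((5 - 1*(-2)) - 11) = 1/((5 + 2) - 11) = 1/(7 - 11) = 1/(-4) = -1/4 ≈ -0.25000)
(9 + m(1 - 1*(-1)))*u = (9 + (-5 + sqrt(2)*sqrt(1 - 1*(-1))))*(-1/4) = (9 + (-5 + sqrt(2)*sqrt(1 + 1)))*(-1/4) = (9 + (-5 + sqrt(2)*sqrt(2)))*(-1/4) = (9 + (-5 + 2))*(-1/4) = (9 - 3)*(-1/4) = 6*(-1/4) = -3/2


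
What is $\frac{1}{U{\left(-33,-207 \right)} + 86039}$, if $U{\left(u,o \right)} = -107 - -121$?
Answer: $\frac{1}{86053} \approx 1.1621 \cdot 10^{-5}$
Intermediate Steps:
$U{\left(u,o \right)} = 14$ ($U{\left(u,o \right)} = -107 + 121 = 14$)
$\frac{1}{U{\left(-33,-207 \right)} + 86039} = \frac{1}{14 + 86039} = \frac{1}{86053}$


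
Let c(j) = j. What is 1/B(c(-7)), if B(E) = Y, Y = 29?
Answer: 1/29 ≈ 0.034483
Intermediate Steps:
B(E) = 29
1/B(c(-7)) = 1/29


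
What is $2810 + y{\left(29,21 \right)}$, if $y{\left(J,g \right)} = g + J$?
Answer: $2860$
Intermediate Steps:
$y{\left(J,g \right)} = J + g$
$2810 + y{\left(29,21 \right)} = 2810 + \left(29 + 21\right) = 2810 + 50 = 2860$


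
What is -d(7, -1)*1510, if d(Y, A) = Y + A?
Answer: -9060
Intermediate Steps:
d(Y, A) = A + Y
-d(7, -1)*1510 = -(-1 + 7)*1510 = -6*1510 = -1*9060 = -9060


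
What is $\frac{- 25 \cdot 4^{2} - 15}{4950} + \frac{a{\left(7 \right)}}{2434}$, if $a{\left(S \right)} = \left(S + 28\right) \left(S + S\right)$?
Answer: $\frac{141539}{1204830} \approx 0.11748$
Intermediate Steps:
$a{\left(S \right)} = 2 S \left(28 + S\right)$ ($a{\left(S \right)} = \left(28 + S\right) 2 S = 2 S \left(28 + S\right)$)
$\frac{- 25 \cdot 4^{2} - 15}{4950} + \frac{a{\left(7 \right)}}{2434} = \frac{- 25 \cdot 4^{2} - 15}{4950} + \frac{2 \cdot 7 \left(28 + 7\right)}{2434} = \left(\left(-25\right) 16 - 15\right) \frac{1}{4950} + 2 \cdot 7 \cdot 35 \cdot \frac{1}{2434} = \left(-400 - 15\right) \frac{1}{4950} + 490 \cdot \frac{1}{2434} = \left(-415\right) \frac{1}{4950} + \frac{245}{1217} = - \frac{83}{990} + \frac{245}{1217} = \frac{141539}{1204830}$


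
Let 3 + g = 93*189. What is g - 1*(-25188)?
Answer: 42762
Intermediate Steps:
g = 17574 (g = -3 + 93*189 = -3 + 17577 = 17574)
g - 1*(-25188) = 17574 - 1*(-25188) = 17574 + 25188 = 42762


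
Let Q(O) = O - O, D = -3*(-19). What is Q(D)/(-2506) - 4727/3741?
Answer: -163/129 ≈ -1.2636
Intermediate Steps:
D = 57
Q(O) = 0
Q(D)/(-2506) - 4727/3741 = 0/(-2506) - 4727/3741 = 0*(-1/2506) - 4727*1/3741 = 0 - 163/129 = -163/129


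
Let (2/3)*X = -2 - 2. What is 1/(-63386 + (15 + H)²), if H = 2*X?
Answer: -1/63377 ≈ -1.5779e-5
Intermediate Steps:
X = -6 (X = 3*(-2 - 2)/2 = (3/2)*(-4) = -6)
H = -12 (H = 2*(-6) = -12)
1/(-63386 + (15 + H)²) = 1/(-63386 + (15 - 12)²) = 1/(-63386 + 3²) = 1/(-63386 + 9) = 1/(-63377) = -1/63377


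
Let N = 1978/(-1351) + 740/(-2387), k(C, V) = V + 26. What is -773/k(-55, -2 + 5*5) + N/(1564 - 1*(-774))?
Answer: -8496274642/538547779 ≈ -15.776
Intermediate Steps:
k(C, V) = 26 + V
N = -817318/460691 (N = 1978*(-1/1351) + 740*(-1/2387) = -1978/1351 - 740/2387 = -817318/460691 ≈ -1.7741)
-773/k(-55, -2 + 5*5) + N/(1564 - 1*(-774)) = -773/(26 + (-2 + 5*5)) - 817318/(460691*(1564 - 1*(-774))) = -773/(26 + (-2 + 25)) - 817318/(460691*(1564 + 774)) = -773/(26 + 23) - 817318/460691/2338 = -773/49 - 817318/460691*1/2338 = -773*1/49 - 408659/538547779 = -773/49 - 408659/538547779 = -8496274642/538547779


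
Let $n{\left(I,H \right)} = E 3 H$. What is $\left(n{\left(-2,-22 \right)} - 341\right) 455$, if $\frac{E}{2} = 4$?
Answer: $-395395$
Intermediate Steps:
$E = 8$ ($E = 2 \cdot 4 = 8$)
$n{\left(I,H \right)} = 24 H$ ($n{\left(I,H \right)} = 8 \cdot 3 H = 24 H$)
$\left(n{\left(-2,-22 \right)} - 341\right) 455 = \left(24 \left(-22\right) - 341\right) 455 = \left(-528 - 341\right) 455 = \left(-869\right) 455 = -395395$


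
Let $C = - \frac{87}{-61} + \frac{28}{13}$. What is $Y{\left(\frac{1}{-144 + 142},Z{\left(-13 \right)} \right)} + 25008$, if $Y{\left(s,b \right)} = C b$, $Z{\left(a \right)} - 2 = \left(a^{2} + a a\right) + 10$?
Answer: $\frac{20824994}{793} \approx 26261.0$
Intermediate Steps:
$Z{\left(a \right)} = 12 + 2 a^{2}$ ($Z{\left(a \right)} = 2 + \left(\left(a^{2} + a a\right) + 10\right) = 2 + \left(\left(a^{2} + a^{2}\right) + 10\right) = 2 + \left(2 a^{2} + 10\right) = 2 + \left(10 + 2 a^{2}\right) = 12 + 2 a^{2}$)
$C = \frac{2839}{793}$ ($C = \left(-87\right) \left(- \frac{1}{61}\right) + 28 \cdot \frac{1}{13} = \frac{87}{61} + \frac{28}{13} = \frac{2839}{793} \approx 3.5801$)
$Y{\left(s,b \right)} = \frac{2839 b}{793}$
$Y{\left(\frac{1}{-144 + 142},Z{\left(-13 \right)} \right)} + 25008 = \frac{2839 \left(12 + 2 \left(-13\right)^{2}\right)}{793} + 25008 = \frac{2839 \left(12 + 2 \cdot 169\right)}{793} + 25008 = \frac{2839 \left(12 + 338\right)}{793} + 25008 = \frac{2839}{793} \cdot 350 + 25008 = \frac{993650}{793} + 25008 = \frac{20824994}{793}$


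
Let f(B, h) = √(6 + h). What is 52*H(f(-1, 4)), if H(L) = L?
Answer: 52*√10 ≈ 164.44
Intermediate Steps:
52*H(f(-1, 4)) = 52*√(6 + 4) = 52*√10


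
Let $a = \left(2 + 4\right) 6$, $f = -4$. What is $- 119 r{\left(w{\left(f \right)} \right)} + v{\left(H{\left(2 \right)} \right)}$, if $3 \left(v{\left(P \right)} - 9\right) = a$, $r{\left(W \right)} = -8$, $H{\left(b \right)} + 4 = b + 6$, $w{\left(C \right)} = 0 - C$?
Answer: $973$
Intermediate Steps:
$w{\left(C \right)} = - C$
$H{\left(b \right)} = 2 + b$ ($H{\left(b \right)} = -4 + \left(b + 6\right) = -4 + \left(6 + b\right) = 2 + b$)
$a = 36$ ($a = 6 \cdot 6 = 36$)
$v{\left(P \right)} = 21$ ($v{\left(P \right)} = 9 + \frac{1}{3} \cdot 36 = 9 + 12 = 21$)
$- 119 r{\left(w{\left(f \right)} \right)} + v{\left(H{\left(2 \right)} \right)} = \left(-119\right) \left(-8\right) + 21 = 952 + 21 = 973$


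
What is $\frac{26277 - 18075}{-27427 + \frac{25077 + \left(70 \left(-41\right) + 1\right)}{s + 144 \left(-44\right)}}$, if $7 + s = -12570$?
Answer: $- \frac{51708142}{172916353} \approx -0.29904$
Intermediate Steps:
$s = -12577$ ($s = -7 - 12570 = -12577$)
$\frac{26277 - 18075}{-27427 + \frac{25077 + \left(70 \left(-41\right) + 1\right)}{s + 144 \left(-44\right)}} = \frac{26277 - 18075}{-27427 + \frac{25077 + \left(70 \left(-41\right) + 1\right)}{-12577 + 144 \left(-44\right)}} = \frac{8202}{-27427 + \frac{25077 + \left(-2870 + 1\right)}{-12577 - 6336}} = \frac{8202}{-27427 + \frac{25077 - 2869}{-18913}} = \frac{8202}{-27427 + 22208 \left(- \frac{1}{18913}\right)} = \frac{8202}{-27427 - \frac{22208}{18913}} = \frac{8202}{- \frac{518749059}{18913}} = 8202 \left(- \frac{18913}{518749059}\right) = - \frac{51708142}{172916353}$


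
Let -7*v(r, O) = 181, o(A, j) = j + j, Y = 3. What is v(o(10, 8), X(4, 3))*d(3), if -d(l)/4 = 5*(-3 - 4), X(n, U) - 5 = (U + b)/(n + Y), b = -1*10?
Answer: -3620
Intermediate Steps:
b = -10
X(n, U) = 5 + (-10 + U)/(3 + n) (X(n, U) = 5 + (U - 10)/(n + 3) = 5 + (-10 + U)/(3 + n))
o(A, j) = 2*j
v(r, O) = -181/7 (v(r, O) = -1/7*181 = -181/7)
d(l) = 140 (d(l) = -20*(-3 - 4) = -20*(-7) = -4*(-35) = 140)
v(o(10, 8), X(4, 3))*d(3) = -181/7*140 = -3620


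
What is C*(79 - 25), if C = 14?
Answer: 756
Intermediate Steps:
C*(79 - 25) = 14*(79 - 25) = 14*54 = 756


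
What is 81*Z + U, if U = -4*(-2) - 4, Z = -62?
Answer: -5018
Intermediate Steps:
U = 4 (U = 8 - 4 = 4)
81*Z + U = 81*(-62) + 4 = -5022 + 4 = -5018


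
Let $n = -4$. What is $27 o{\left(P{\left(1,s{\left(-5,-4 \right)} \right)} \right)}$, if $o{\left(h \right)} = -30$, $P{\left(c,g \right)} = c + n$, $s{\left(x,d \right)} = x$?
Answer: $-810$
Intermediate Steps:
$P{\left(c,g \right)} = -4 + c$ ($P{\left(c,g \right)} = c - 4 = -4 + c$)
$27 o{\left(P{\left(1,s{\left(-5,-4 \right)} \right)} \right)} = 27 \left(-30\right) = -810$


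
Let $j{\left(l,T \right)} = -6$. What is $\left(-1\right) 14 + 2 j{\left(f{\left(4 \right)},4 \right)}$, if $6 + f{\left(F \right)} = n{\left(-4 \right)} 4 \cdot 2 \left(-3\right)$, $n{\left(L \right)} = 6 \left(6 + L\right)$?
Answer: $-26$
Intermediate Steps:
$n{\left(L \right)} = 36 + 6 L$
$f{\left(F \right)} = -294$ ($f{\left(F \right)} = -6 + \left(36 + 6 \left(-4\right)\right) 4 \cdot 2 \left(-3\right) = -6 + \left(36 - 24\right) 8 \left(-3\right) = -6 + 12 \left(-24\right) = -6 - 288 = -294$)
$\left(-1\right) 14 + 2 j{\left(f{\left(4 \right)},4 \right)} = \left(-1\right) 14 + 2 \left(-6\right) = -14 - 12 = -26$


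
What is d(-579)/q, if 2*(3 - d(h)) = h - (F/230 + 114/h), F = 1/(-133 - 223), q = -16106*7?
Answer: -9241549767/3563287574560 ≈ -0.0025935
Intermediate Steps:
q = -112742
F = -1/356 (F = 1/(-356) = -1/356 ≈ -0.0028090)
d(h) = 491279/163760 + 57/h - h/2 (d(h) = 3 - (h - (-1/356/230 + 114/h))/2 = 3 - (h - (-1/356*1/230 + 114/h))/2 = 3 - (h - (-1/81880 + 114/h))/2 = 3 - (h + (1/81880 - 114/h))/2 = 3 - (1/81880 + h - 114/h)/2 = 3 + (-1/163760 + 57/h - h/2) = 491279/163760 + 57/h - h/2)
d(-579)/q = (491279/163760 + 57/(-579) - ½*(-579))/(-112742) = (491279/163760 + 57*(-1/579) + 579/2)*(-1/112742) = (491279/163760 - 19/193 + 579/2)*(-1/112742) = (9241549767/31605680)*(-1/112742) = -9241549767/3563287574560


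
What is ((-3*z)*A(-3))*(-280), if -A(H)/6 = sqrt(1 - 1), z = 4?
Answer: 0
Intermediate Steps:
A(H) = 0 (A(H) = -6*sqrt(1 - 1) = -6*sqrt(0) = -6*0 = 0)
((-3*z)*A(-3))*(-280) = (-3*4*0)*(-280) = -12*0*(-280) = 0*(-280) = 0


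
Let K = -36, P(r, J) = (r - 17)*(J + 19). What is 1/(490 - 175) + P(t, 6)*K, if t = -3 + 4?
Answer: 4536001/315 ≈ 14400.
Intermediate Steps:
t = 1
P(r, J) = (-17 + r)*(19 + J)
1/(490 - 175) + P(t, 6)*K = 1/(490 - 175) + (-323 - 17*6 + 19*1 + 6*1)*(-36) = 1/315 + (-323 - 102 + 19 + 6)*(-36) = 1/315 - 400*(-36) = 1/315 + 14400 = 4536001/315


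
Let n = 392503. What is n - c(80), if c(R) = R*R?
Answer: 386103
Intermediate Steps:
c(R) = R²
n - c(80) = 392503 - 1*80² = 392503 - 1*6400 = 392503 - 6400 = 386103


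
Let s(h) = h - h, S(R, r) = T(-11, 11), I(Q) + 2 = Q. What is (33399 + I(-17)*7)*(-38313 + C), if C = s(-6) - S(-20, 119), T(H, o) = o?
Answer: -1274886184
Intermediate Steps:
I(Q) = -2 + Q
S(R, r) = 11
s(h) = 0
C = -11 (C = 0 - 1*11 = 0 - 11 = -11)
(33399 + I(-17)*7)*(-38313 + C) = (33399 + (-2 - 17)*7)*(-38313 - 11) = (33399 - 19*7)*(-38324) = (33399 - 133)*(-38324) = 33266*(-38324) = -1274886184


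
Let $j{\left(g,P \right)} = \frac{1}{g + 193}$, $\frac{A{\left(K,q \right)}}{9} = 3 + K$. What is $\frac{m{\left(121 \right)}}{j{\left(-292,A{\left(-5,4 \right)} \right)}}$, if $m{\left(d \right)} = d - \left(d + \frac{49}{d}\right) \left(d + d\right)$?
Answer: $2896641$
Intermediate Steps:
$A{\left(K,q \right)} = 27 + 9 K$ ($A{\left(K,q \right)} = 9 \left(3 + K\right) = 27 + 9 K$)
$m{\left(d \right)} = d - 2 d \left(d + \frac{49}{d}\right)$ ($m{\left(d \right)} = d - \left(d + \frac{49}{d}\right) 2 d = d - 2 d \left(d + \frac{49}{d}\right)$)
$j{\left(g,P \right)} = \frac{1}{193 + g}$
$\frac{m{\left(121 \right)}}{j{\left(-292,A{\left(-5,4 \right)} \right)}} = \frac{-98 + 121 - 2 \cdot 121^{2}}{\frac{1}{193 - 292}} = \frac{-98 + 121 - 29282}{\frac{1}{-99}} = \frac{-98 + 121 - 29282}{- \frac{1}{99}} = \left(-29259\right) \left(-99\right) = 2896641$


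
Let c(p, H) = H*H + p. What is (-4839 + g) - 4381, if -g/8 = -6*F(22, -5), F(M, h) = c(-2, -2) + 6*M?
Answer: -2788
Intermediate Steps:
c(p, H) = p + H² (c(p, H) = H² + p = p + H²)
F(M, h) = 2 + 6*M (F(M, h) = (-2 + (-2)²) + 6*M = (-2 + 4) + 6*M = 2 + 6*M)
g = 6432 (g = -(-48)*(2 + 6*22) = -(-48)*(2 + 132) = -(-48)*134 = -8*(-804) = 6432)
(-4839 + g) - 4381 = (-4839 + 6432) - 4381 = 1593 - 4381 = -2788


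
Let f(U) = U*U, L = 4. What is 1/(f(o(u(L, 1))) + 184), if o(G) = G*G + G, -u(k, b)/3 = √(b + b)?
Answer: 263/126674 + 27*√2/63337 ≈ 0.0026791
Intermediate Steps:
u(k, b) = -3*√2*√b (u(k, b) = -3*√(b + b) = -3*√2*√b)
o(G) = G + G² (o(G) = G² + G = G + G²)
f(U) = U²
1/(f(o(u(L, 1))) + 184) = 1/(((-3*√2*√1)*(1 - 3*√2*√1))² + 184) = 1/(((-3*√2*1)*(1 - 3*√2*1))² + 184) = 1/(((-3*√2)*(1 - 3*√2))² + 184) = 1/((-3*√2*(1 - 3*√2))² + 184) = 1/(18*(1 - 3*√2)² + 184) = 1/(184 + 18*(1 - 3*√2)²)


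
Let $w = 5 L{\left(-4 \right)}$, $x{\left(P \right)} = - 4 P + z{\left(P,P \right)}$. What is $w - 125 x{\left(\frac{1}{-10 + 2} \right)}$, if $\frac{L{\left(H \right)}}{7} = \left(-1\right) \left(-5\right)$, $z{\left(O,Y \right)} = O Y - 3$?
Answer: $\frac{31075}{64} \approx 485.55$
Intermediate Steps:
$z{\left(O,Y \right)} = -3 + O Y$
$L{\left(H \right)} = 35$ ($L{\left(H \right)} = 7 \left(\left(-1\right) \left(-5\right)\right) = 7 \cdot 5 = 35$)
$x{\left(P \right)} = -3 + P^{2} - 4 P$ ($x{\left(P \right)} = - 4 P + \left(-3 + P P\right) = - 4 P + \left(-3 + P^{2}\right) = -3 + P^{2} - 4 P$)
$w = 175$ ($w = 5 \cdot 35 = 175$)
$w - 125 x{\left(\frac{1}{-10 + 2} \right)} = 175 - 125 \left(-3 + \left(\frac{1}{-10 + 2}\right)^{2} - \frac{4}{-10 + 2}\right) = 175 - 125 \left(-3 + \left(\frac{1}{-8}\right)^{2} - \frac{4}{-8}\right) = 175 - 125 \left(-3 + \left(- \frac{1}{8}\right)^{2} - - \frac{1}{2}\right) = 175 - 125 \left(-3 + \frac{1}{64} + \frac{1}{2}\right) = 175 - - \frac{19875}{64} = 175 + \frac{19875}{64} = \frac{31075}{64}$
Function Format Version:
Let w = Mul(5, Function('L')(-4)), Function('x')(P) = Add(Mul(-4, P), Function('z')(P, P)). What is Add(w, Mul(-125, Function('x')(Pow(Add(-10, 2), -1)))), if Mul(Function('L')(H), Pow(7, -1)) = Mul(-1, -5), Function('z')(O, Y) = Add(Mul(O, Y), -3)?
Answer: Rational(31075, 64) ≈ 485.55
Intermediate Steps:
Function('z')(O, Y) = Add(-3, Mul(O, Y))
Function('L')(H) = 35 (Function('L')(H) = Mul(7, Mul(-1, -5)) = Mul(7, 5) = 35)
Function('x')(P) = Add(-3, Pow(P, 2), Mul(-4, P)) (Function('x')(P) = Add(Mul(-4, P), Add(-3, Mul(P, P))) = Add(Mul(-4, P), Add(-3, Pow(P, 2))) = Add(-3, Pow(P, 2), Mul(-4, P)))
w = 175 (w = Mul(5, 35) = 175)
Add(w, Mul(-125, Function('x')(Pow(Add(-10, 2), -1)))) = Add(175, Mul(-125, Add(-3, Pow(Pow(Add(-10, 2), -1), 2), Mul(-4, Pow(Add(-10, 2), -1))))) = Add(175, Mul(-125, Add(-3, Pow(Pow(-8, -1), 2), Mul(-4, Pow(-8, -1))))) = Add(175, Mul(-125, Add(-3, Pow(Rational(-1, 8), 2), Mul(-4, Rational(-1, 8))))) = Add(175, Mul(-125, Add(-3, Rational(1, 64), Rational(1, 2)))) = Add(175, Mul(-125, Rational(-159, 64))) = Add(175, Rational(19875, 64)) = Rational(31075, 64)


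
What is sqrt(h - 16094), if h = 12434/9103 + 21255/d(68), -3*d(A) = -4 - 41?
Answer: I*sqrt(1216090679591)/9103 ≈ 121.14*I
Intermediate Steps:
d(A) = 15 (d(A) = -(-4 - 41)/3 = -1/3*(-45) = 15)
h = 12911385/9103 (h = 12434/9103 + 21255/15 = 12434*(1/9103) + 21255*(1/15) = 12434/9103 + 1417 = 12911385/9103 ≈ 1418.4)
sqrt(h - 16094) = sqrt(12911385/9103 - 16094) = sqrt(-133592297/9103) = I*sqrt(1216090679591)/9103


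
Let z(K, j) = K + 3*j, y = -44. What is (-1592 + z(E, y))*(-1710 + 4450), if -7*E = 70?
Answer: -4751160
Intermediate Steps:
E = -10 (E = -⅐*70 = -10)
(-1592 + z(E, y))*(-1710 + 4450) = (-1592 + (-10 + 3*(-44)))*(-1710 + 4450) = (-1592 + (-10 - 132))*2740 = (-1592 - 142)*2740 = -1734*2740 = -4751160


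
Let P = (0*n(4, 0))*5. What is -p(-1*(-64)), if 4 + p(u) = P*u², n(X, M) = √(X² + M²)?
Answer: 4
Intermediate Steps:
n(X, M) = √(M² + X²)
P = 0 (P = (0*√(0² + 4²))*5 = (0*√(0 + 16))*5 = (0*√16)*5 = (0*4)*5 = 0*5 = 0)
p(u) = -4 (p(u) = -4 + 0*u² = -4 + 0 = -4)
-p(-1*(-64)) = -1*(-4) = 4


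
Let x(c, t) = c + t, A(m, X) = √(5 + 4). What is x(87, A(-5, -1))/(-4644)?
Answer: -5/258 ≈ -0.019380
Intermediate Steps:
A(m, X) = 3 (A(m, X) = √9 = 3)
x(87, A(-5, -1))/(-4644) = (87 + 3)/(-4644) = 90*(-1/4644) = -5/258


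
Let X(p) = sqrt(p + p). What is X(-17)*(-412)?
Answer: -412*I*sqrt(34) ≈ -2402.4*I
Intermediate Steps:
X(p) = sqrt(2)*sqrt(p) (X(p) = sqrt(2*p) = sqrt(2)*sqrt(p))
X(-17)*(-412) = (sqrt(2)*sqrt(-17))*(-412) = (sqrt(2)*(I*sqrt(17)))*(-412) = (I*sqrt(34))*(-412) = -412*I*sqrt(34)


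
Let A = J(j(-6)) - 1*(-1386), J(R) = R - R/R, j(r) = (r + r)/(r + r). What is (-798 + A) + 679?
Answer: 1267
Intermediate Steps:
j(r) = 1 (j(r) = (2*r)/((2*r)) = (2*r)*(1/(2*r)) = 1)
J(R) = -1 + R (J(R) = R - 1*1 = R - 1 = -1 + R)
A = 1386 (A = (-1 + 1) - 1*(-1386) = 0 + 1386 = 1386)
(-798 + A) + 679 = (-798 + 1386) + 679 = 588 + 679 = 1267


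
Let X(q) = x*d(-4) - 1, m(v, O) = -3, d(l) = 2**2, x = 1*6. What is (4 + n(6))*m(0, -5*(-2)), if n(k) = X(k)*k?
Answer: -426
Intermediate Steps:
x = 6
d(l) = 4
X(q) = 23 (X(q) = 6*4 - 1 = 24 - 1 = 23)
n(k) = 23*k
(4 + n(6))*m(0, -5*(-2)) = (4 + 23*6)*(-3) = (4 + 138)*(-3) = 142*(-3) = -426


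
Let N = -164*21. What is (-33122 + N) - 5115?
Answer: -41681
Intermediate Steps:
N = -3444
(-33122 + N) - 5115 = (-33122 - 3444) - 5115 = -36566 - 5115 = -41681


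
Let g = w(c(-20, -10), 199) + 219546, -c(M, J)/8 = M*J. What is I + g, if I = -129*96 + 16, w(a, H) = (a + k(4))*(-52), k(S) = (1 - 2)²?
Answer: 290326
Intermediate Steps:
c(M, J) = -8*J*M (c(M, J) = -8*M*J = -8*J*M)
k(S) = 1 (k(S) = (-1)² = 1)
w(a, H) = -52 - 52*a (w(a, H) = (a + 1)*(-52) = (1 + a)*(-52) = -52 - 52*a)
I = -12368 (I = -12384 + 16 = -12368)
g = 302694 (g = (-52 - (-416)*(-10)*(-20)) + 219546 = (-52 - 52*(-1600)) + 219546 = (-52 + 83200) + 219546 = 83148 + 219546 = 302694)
I + g = -12368 + 302694 = 290326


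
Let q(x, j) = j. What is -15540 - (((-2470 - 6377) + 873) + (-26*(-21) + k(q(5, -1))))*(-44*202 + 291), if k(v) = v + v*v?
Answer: -63874056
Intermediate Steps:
k(v) = v + v²
-15540 - (((-2470 - 6377) + 873) + (-26*(-21) + k(q(5, -1))))*(-44*202 + 291) = -15540 - (((-2470 - 6377) + 873) + (-26*(-21) - (1 - 1)))*(-44*202 + 291) = -15540 - ((-8847 + 873) + (546 - 1*0))*(-8888 + 291) = -15540 - (-7974 + (546 + 0))*(-8597) = -15540 - (-7974 + 546)*(-8597) = -15540 - (-7428)*(-8597) = -15540 - 1*63858516 = -15540 - 63858516 = -63874056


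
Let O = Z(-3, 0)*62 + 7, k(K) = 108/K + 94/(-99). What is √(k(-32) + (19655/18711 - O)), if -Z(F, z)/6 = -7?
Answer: I*√180792359286/8316 ≈ 51.13*I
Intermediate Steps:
Z(F, z) = 42 (Z(F, z) = -6*(-7) = 42)
k(K) = -94/99 + 108/K (k(K) = 108/K + 94*(-1/99) = 108/K - 94/99 = -94/99 + 108/K)
O = 2611 (O = 42*62 + 7 = 2604 + 7 = 2611)
√(k(-32) + (19655/18711 - O)) = √((-94/99 + 108/(-32)) + (19655/18711 - 1*2611)) = √((-94/99 + 108*(-1/32)) + (19655*(1/18711) - 2611)) = √((-94/99 - 27/8) + (19655/18711 - 2611)) = √(-3425/792 - 48834766/18711) = √(-391325453/149688) = I*√180792359286/8316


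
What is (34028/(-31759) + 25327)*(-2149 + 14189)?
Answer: 1383441003800/4537 ≈ 3.0492e+8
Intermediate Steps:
(34028/(-31759) + 25327)*(-2149 + 14189) = (34028*(-1/31759) + 25327)*12040 = (-34028/31759 + 25327)*12040 = (804326165/31759)*12040 = 1383441003800/4537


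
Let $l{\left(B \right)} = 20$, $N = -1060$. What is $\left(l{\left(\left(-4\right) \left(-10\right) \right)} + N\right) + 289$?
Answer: $-751$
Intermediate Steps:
$\left(l{\left(\left(-4\right) \left(-10\right) \right)} + N\right) + 289 = \left(20 - 1060\right) + 289 = -1040 + 289 = -751$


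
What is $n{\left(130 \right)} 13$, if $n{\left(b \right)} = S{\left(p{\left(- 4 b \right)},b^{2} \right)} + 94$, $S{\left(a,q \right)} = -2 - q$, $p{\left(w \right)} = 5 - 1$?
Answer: $-218504$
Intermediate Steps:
$p{\left(w \right)} = 4$
$n{\left(b \right)} = 92 - b^{2}$ ($n{\left(b \right)} = \left(-2 - b^{2}\right) + 94 = 92 - b^{2}$)
$n{\left(130 \right)} 13 = \left(92 - 130^{2}\right) 13 = \left(92 - 16900\right) 13 = \left(-16808\right) 13 = -218504$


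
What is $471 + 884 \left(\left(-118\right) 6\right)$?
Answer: $-625401$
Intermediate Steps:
$471 + 884 \left(\left(-118\right) 6\right) = 471 + 884 \left(-708\right) = 471 - 625872 = -625401$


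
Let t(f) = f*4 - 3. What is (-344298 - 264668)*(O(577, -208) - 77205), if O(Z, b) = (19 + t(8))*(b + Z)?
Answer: 36229214238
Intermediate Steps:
t(f) = -3 + 4*f (t(f) = 4*f - 3 = -3 + 4*f)
O(Z, b) = 48*Z + 48*b (O(Z, b) = (19 + (-3 + 4*8))*(b + Z) = (19 + (-3 + 32))*(Z + b) = (19 + 29)*(Z + b) = 48*(Z + b) = 48*Z + 48*b)
(-344298 - 264668)*(O(577, -208) - 77205) = (-344298 - 264668)*((48*577 + 48*(-208)) - 77205) = -608966*((27696 - 9984) - 77205) = -608966*(17712 - 77205) = -608966*(-59493) = 36229214238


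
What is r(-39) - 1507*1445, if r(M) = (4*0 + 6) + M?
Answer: -2177648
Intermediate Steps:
r(M) = 6 + M (r(M) = (0 + 6) + M = 6 + M)
r(-39) - 1507*1445 = (6 - 39) - 1507*1445 = -33 - 2177615 = -2177648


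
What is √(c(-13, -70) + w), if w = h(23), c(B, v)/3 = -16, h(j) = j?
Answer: 5*I ≈ 5.0*I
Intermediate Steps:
c(B, v) = -48 (c(B, v) = 3*(-16) = -48)
w = 23
√(c(-13, -70) + w) = √(-48 + 23) = √(-25) = 5*I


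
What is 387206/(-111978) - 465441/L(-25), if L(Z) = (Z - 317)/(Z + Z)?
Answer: -72391389982/1063791 ≈ -68050.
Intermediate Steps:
L(Z) = (-317 + Z)/(2*Z) (L(Z) = (-317 + Z)/((2*Z)) = (-317 + Z)*(1/(2*Z)) = (-317 + Z)/(2*Z))
387206/(-111978) - 465441/L(-25) = 387206/(-111978) - 465441*(-50/(-317 - 25)) = 387206*(-1/111978) - 465441/((½)*(-1/25)*(-342)) = -193603/55989 - 465441/171/25 = -193603/55989 - 465441*25/171 = -193603/55989 - 3878675/57 = -72391389982/1063791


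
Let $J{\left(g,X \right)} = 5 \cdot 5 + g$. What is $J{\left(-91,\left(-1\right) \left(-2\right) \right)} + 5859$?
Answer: $5793$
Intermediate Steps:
$J{\left(g,X \right)} = 25 + g$
$J{\left(-91,\left(-1\right) \left(-2\right) \right)} + 5859 = \left(25 - 91\right) + 5859 = -66 + 5859 = 5793$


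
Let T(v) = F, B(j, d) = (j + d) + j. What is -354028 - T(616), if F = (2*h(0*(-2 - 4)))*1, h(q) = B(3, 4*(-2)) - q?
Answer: -354024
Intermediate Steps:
B(j, d) = d + 2*j (B(j, d) = (d + j) + j = d + 2*j)
h(q) = -2 - q (h(q) = (4*(-2) + 2*3) - q = (-8 + 6) - q = -2 - q)
F = -4 (F = (2*(-2 - 0*(-2 - 4)))*1 = (2*(-2 - 0*(-6)))*1 = (2*(-2 - 1*0))*1 = (2*(-2 + 0))*1 = (2*(-2))*1 = -4*1 = -4)
T(v) = -4
-354028 - T(616) = -354028 - 1*(-4) = -354028 + 4 = -354024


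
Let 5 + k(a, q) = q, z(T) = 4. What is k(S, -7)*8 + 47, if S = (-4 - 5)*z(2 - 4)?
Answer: -49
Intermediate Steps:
S = -36 (S = (-4 - 5)*4 = -9*4 = -36)
k(a, q) = -5 + q
k(S, -7)*8 + 47 = (-5 - 7)*8 + 47 = -12*8 + 47 = -96 + 47 = -49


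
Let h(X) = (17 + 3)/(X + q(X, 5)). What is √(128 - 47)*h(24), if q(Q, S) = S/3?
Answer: 540/77 ≈ 7.0130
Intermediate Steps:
q(Q, S) = S/3 (q(Q, S) = S*(⅓) = S/3)
h(X) = 20/(5/3 + X) (h(X) = (17 + 3)/(X + (⅓)*5) = 20/(X + 5/3) = 20/(5/3 + X))
√(128 - 47)*h(24) = √(128 - 47)*(60/(5 + 3*24)) = √81*(60/(5 + 72)) = 9*(60/77) = 540/77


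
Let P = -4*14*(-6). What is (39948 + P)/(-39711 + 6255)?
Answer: -3357/2788 ≈ -1.2041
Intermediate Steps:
P = 336 (P = -56*(-6) = 336)
(39948 + P)/(-39711 + 6255) = (39948 + 336)/(-39711 + 6255) = 40284/(-33456) = 40284*(-1/33456) = -3357/2788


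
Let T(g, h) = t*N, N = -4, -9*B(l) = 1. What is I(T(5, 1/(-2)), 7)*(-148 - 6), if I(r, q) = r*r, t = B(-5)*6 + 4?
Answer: -246400/9 ≈ -27378.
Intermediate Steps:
B(l) = -⅑ (B(l) = -⅑*1 = -⅑)
t = 10/3 (t = -⅑*6 + 4 = -⅔ + 4 = 10/3 ≈ 3.3333)
T(g, h) = -40/3 (T(g, h) = (10/3)*(-4) = -40/3)
I(r, q) = r²
I(T(5, 1/(-2)), 7)*(-148 - 6) = (-40/3)²*(-148 - 6) = (1600/9)*(-154) = -246400/9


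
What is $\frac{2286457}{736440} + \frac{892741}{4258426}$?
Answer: $\frac{5197079059361}{1568037621720} \approx 3.3144$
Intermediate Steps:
$\frac{2286457}{736440} + \frac{892741}{4258426} = \frac{5197079059361}{1568037621720}$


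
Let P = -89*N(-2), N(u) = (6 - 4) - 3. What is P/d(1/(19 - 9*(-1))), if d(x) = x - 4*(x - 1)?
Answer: 2492/109 ≈ 22.862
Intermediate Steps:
N(u) = -1 (N(u) = 2 - 3 = -1)
d(x) = 4 - 3*x (d(x) = x - 4*(-1 + x) = x + (4 - 4*x) = 4 - 3*x)
P = 89 (P = -89*(-1) = 89)
P/d(1/(19 - 9*(-1))) = 89/(4 - 3/(19 - 9*(-1))) = 89/(4 - 3/(19 + 9)) = 89/(4 - 3/28) = 89/(109/28) = 89*(28/109) = 2492/109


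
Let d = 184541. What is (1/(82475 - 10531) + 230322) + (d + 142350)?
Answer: 40088132073/71944 ≈ 5.5721e+5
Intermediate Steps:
(1/(82475 - 10531) + 230322) + (d + 142350) = (1/(82475 - 10531) + 230322) + (184541 + 142350) = (1/71944 + 230322) + 326891 = 16570285969/71944 + 326891 = 40088132073/71944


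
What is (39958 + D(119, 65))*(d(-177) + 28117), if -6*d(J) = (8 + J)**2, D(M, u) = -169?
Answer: 1858690083/2 ≈ 9.2935e+8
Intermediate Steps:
d(J) = -(8 + J)**2/6
(39958 + D(119, 65))*(d(-177) + 28117) = (39958 - 169)*(-(8 - 177)**2/6 + 28117) = 39789*(-1/6*(-169)**2 + 28117) = 39789*(-1/6*28561 + 28117) = 39789*(-28561/6 + 28117) = 39789*(140141/6) = 1858690083/2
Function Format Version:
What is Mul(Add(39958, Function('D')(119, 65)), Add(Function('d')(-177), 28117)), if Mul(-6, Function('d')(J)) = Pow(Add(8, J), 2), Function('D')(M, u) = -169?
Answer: Rational(1858690083, 2) ≈ 9.2935e+8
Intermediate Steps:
Function('d')(J) = Mul(Rational(-1, 6), Pow(Add(8, J), 2))
Mul(Add(39958, Function('D')(119, 65)), Add(Function('d')(-177), 28117)) = Mul(Add(39958, -169), Add(Mul(Rational(-1, 6), Pow(Add(8, -177), 2)), 28117)) = Mul(39789, Add(Mul(Rational(-1, 6), Pow(-169, 2)), 28117)) = Mul(39789, Add(Mul(Rational(-1, 6), 28561), 28117)) = Mul(39789, Add(Rational(-28561, 6), 28117)) = Mul(39789, Rational(140141, 6)) = Rational(1858690083, 2)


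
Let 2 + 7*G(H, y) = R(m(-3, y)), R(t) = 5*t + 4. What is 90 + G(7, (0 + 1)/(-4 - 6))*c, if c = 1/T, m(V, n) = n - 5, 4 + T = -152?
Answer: 196607/2184 ≈ 90.021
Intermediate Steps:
T = -156 (T = -4 - 152 = -156)
m(V, n) = -5 + n
R(t) = 4 + 5*t
G(H, y) = -23/7 + 5*y/7 (G(H, y) = -2/7 + (4 + 5*(-5 + y))/7 = -2/7 + (4 + (-25 + 5*y))/7 = -2/7 + (-21 + 5*y)/7 = -2/7 + (-3 + 5*y/7) = -23/7 + 5*y/7)
c = -1/156 (c = 1/(-156) = -1/156 ≈ -0.0064103)
90 + G(7, (0 + 1)/(-4 - 6))*c = 90 + (-23/7 + 5*((0 + 1)/(-4 - 6))/7)*(-1/156) = 90 + (-23/7 + 5*(1/(-10))/7)*(-1/156) = 90 + (-23/7 + 5*(1*(-⅒))/7)*(-1/156) = 90 + (-23/7 + (5/7)*(-⅒))*(-1/156) = 90 + (-23/7 - 1/14)*(-1/156) = 90 - 47/14*(-1/156) = 90 + 47/2184 = 196607/2184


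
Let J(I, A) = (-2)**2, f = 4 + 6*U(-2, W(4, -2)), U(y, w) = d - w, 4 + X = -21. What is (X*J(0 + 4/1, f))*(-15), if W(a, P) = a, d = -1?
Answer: 1500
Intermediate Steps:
X = -25 (X = -4 - 21 = -25)
U(y, w) = -1 - w
f = -26 (f = 4 + 6*(-1 - 1*4) = 4 + 6*(-1 - 4) = 4 + 6*(-5) = 4 - 30 = -26)
J(I, A) = 4
(X*J(0 + 4/1, f))*(-15) = -25*4*(-15) = -100*(-15) = 1500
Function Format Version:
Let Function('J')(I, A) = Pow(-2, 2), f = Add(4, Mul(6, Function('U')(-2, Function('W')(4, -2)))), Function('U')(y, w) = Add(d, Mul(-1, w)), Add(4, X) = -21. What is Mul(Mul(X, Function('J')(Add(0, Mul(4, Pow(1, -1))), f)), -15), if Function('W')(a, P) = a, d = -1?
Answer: 1500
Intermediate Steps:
X = -25 (X = Add(-4, -21) = -25)
Function('U')(y, w) = Add(-1, Mul(-1, w))
f = -26 (f = Add(4, Mul(6, Add(-1, Mul(-1, 4)))) = Add(4, Mul(6, Add(-1, -4))) = Add(4, Mul(6, -5)) = Add(4, -30) = -26)
Function('J')(I, A) = 4
Mul(Mul(X, Function('J')(Add(0, Mul(4, Pow(1, -1))), f)), -15) = Mul(Mul(-25, 4), -15) = Mul(-100, -15) = 1500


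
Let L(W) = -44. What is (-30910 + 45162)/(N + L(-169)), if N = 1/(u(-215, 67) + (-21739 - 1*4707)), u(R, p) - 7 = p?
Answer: -53693392/165767 ≈ -323.91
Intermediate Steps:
u(R, p) = 7 + p
N = -1/26372 (N = 1/((7 + 67) + (-21739 - 1*4707)) = 1/(74 + (-21739 - 4707)) = 1/(74 - 26446) = 1/(-26372) = -1/26372 ≈ -3.7919e-5)
(-30910 + 45162)/(N + L(-169)) = (-30910 + 45162)/(-1/26372 - 44) = 14252/(-1160369/26372) = 14252*(-26372/1160369) = -53693392/165767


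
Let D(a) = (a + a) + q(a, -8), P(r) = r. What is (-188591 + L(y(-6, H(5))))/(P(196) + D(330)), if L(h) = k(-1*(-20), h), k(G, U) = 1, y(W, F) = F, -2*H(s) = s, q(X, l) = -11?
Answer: -37718/169 ≈ -223.18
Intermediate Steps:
H(s) = -s/2
D(a) = -11 + 2*a (D(a) = (a + a) - 11 = 2*a - 11 = -11 + 2*a)
L(h) = 1
(-188591 + L(y(-6, H(5))))/(P(196) + D(330)) = (-188591 + 1)/(196 + (-11 + 2*330)) = -188590/(196 + (-11 + 660)) = -188590/(196 + 649) = -188590/845 = -188590*1/845 = -37718/169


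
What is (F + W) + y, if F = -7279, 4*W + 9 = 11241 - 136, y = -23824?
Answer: -28329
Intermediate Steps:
W = 2774 (W = -9/4 + (11241 - 136)/4 = -9/4 + (1/4)*11105 = -9/4 + 11105/4 = 2774)
(F + W) + y = (-7279 + 2774) - 23824 = -4505 - 23824 = -28329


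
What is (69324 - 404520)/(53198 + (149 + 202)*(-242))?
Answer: 83799/7936 ≈ 10.559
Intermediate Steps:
(69324 - 404520)/(53198 + (149 + 202)*(-242)) = -335196/(53198 + 351*(-242)) = -335196/(53198 - 84942) = -335196/(-31744) = -335196*(-1/31744) = 83799/7936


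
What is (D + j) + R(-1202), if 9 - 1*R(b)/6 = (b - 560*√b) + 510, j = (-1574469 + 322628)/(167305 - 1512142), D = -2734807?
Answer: -3672212005196/1344837 + 3360*I*√1202 ≈ -2.7306e+6 + 1.1649e+5*I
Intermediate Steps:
j = 1251841/1344837 (j = -1251841/(-1344837) = -1251841*(-1/1344837) = 1251841/1344837 ≈ 0.93085)
R(b) = -3006 - 6*b + 3360*√b (R(b) = 54 - 6*((b - 560*√b) + 510) = 54 - 6*(510 + b - 560*√b) = 54 + (-3060 - 6*b + 3360*√b) = -3006 - 6*b + 3360*√b)
(D + j) + R(-1202) = (-2734807 + 1251841/1344837) + (-3006 - 6*(-1202) + 3360*√(-1202)) = -3677868389618/1344837 + (-3006 + 7212 + 3360*(I*√1202)) = -3677868389618/1344837 + (-3006 + 7212 + 3360*I*√1202) = -3677868389618/1344837 + (4206 + 3360*I*√1202) = -3672212005196/1344837 + 3360*I*√1202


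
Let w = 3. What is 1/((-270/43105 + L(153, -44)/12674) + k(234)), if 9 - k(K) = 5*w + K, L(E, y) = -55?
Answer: -109262554/26224171511 ≈ -0.0041665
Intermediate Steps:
k(K) = -6 - K (k(K) = 9 - (5*3 + K) = 9 - (15 + K) = 9 + (-15 - K) = -6 - K)
1/((-270/43105 + L(153, -44)/12674) + k(234)) = 1/((-270/43105 - 55/12674) + (-6 - 1*234)) = 1/((-270*1/43105 - 55*1/12674) + (-6 - 234)) = 1/((-54/8621 - 55/12674) - 240) = 1/(-1158551/109262554 - 240) = 1/(-26224171511/109262554) = -109262554/26224171511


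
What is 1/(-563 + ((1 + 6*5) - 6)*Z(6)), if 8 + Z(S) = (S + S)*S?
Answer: 1/1037 ≈ 0.00096432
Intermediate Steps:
Z(S) = -8 + 2*S**2 (Z(S) = -8 + (S + S)*S = -8 + (2*S)*S = -8 + 2*S**2)
1/(-563 + ((1 + 6*5) - 6)*Z(6)) = 1/(-563 + ((1 + 6*5) - 6)*(-8 + 2*6**2)) = 1/(-563 + ((1 + 30) - 6)*(-8 + 2*36)) = 1/(-563 + (31 - 6)*(-8 + 72)) = 1/(-563 + 25*64) = 1/(-563 + 1600) = 1/1037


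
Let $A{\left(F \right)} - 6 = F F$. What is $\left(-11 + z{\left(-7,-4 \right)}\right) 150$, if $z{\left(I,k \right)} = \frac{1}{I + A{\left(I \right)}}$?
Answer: $- \frac{13175}{8} \approx -1646.9$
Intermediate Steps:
$A{\left(F \right)} = 6 + F^{2}$ ($A{\left(F \right)} = 6 + F F = 6 + F^{2}$)
$z{\left(I,k \right)} = \frac{1}{6 + I + I^{2}}$ ($z{\left(I,k \right)} = \frac{1}{I + \left(6 + I^{2}\right)} = \frac{1}{6 + I + I^{2}}$)
$\left(-11 + z{\left(-7,-4 \right)}\right) 150 = \left(-11 + \frac{1}{6 - 7 + \left(-7\right)^{2}}\right) 150 = \left(-11 + \frac{1}{6 - 7 + 49}\right) 150 = \left(-11 + \frac{1}{48}\right) 150 = \left(- \frac{527}{48}\right) 150 = - \frac{13175}{8}$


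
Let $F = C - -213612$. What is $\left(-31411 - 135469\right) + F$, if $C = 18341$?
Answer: $65073$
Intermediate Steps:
$F = 231953$ ($F = 18341 - -213612 = 18341 + 213612 = 231953$)
$\left(-31411 - 135469\right) + F = \left(-31411 - 135469\right) + 231953 = -166880 + 231953 = 65073$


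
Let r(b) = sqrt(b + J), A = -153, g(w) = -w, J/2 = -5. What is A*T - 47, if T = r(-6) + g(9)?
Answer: 1330 - 612*I ≈ 1330.0 - 612.0*I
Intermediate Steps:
J = -10 (J = 2*(-5) = -10)
r(b) = sqrt(-10 + b) (r(b) = sqrt(b - 10) = sqrt(-10 + b))
T = -9 + 4*I (T = sqrt(-10 - 6) - 1*9 = sqrt(-16) - 9 = 4*I - 9 = -9 + 4*I ≈ -9.0 + 4.0*I)
A*T - 47 = -153*(-9 + 4*I) - 47 = (1377 - 612*I) - 47 = 1330 - 612*I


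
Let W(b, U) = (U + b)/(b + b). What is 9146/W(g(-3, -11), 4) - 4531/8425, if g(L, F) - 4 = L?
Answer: 30817489/8425 ≈ 3657.9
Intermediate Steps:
g(L, F) = 4 + L
W(b, U) = (U + b)/(2*b) (W(b, U) = (U + b)/((2*b)) = (U + b)*(1/(2*b)) = (U + b)/(2*b))
9146/W(g(-3, -11), 4) - 4531/8425 = 9146/(((4 + (4 - 3))/(2*(4 - 3)))) - 4531/8425 = 9146/(((½)*(4 + 1)/1)) - 4531*1/8425 = 9146/(((½)*1*5)) - 4531/8425 = 9146/(5/2) - 4531/8425 = 9146*(⅖) - 4531/8425 = 18292/5 - 4531/8425 = 30817489/8425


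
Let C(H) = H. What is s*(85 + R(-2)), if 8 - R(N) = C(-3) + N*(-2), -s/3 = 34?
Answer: -9384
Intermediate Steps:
s = -102 (s = -3*34 = -102)
R(N) = 11 + 2*N (R(N) = 8 - (-3 + N*(-2)) = 8 - (-3 - 2*N) = 8 + (3 + 2*N) = 11 + 2*N)
s*(85 + R(-2)) = -102*(85 + (11 + 2*(-2))) = -102*(85 + (11 - 4)) = -102*(85 + 7) = -102*92 = -9384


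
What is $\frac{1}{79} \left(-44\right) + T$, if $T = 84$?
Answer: $\frac{6592}{79} \approx 83.443$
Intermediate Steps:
$\frac{1}{79} \left(-44\right) + T = \frac{1}{79} \left(-44\right) + 84 = - \frac{44}{79} + 84 = \frac{6592}{79}$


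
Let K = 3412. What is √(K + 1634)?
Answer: 29*√6 ≈ 71.035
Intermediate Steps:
√(K + 1634) = √(3412 + 1634) = √5046 = 29*√6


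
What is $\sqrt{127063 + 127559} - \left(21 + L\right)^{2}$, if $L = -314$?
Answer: $-85849 + \sqrt{254622} \approx -85344.0$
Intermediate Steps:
$\sqrt{127063 + 127559} - \left(21 + L\right)^{2} = \sqrt{127063 + 127559} - \left(21 - 314\right)^{2} = \sqrt{254622} - \left(-293\right)^{2} = \sqrt{254622} - 85849 = -85849 + \sqrt{254622}$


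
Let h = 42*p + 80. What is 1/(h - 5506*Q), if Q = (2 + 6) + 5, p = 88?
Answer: -1/67802 ≈ -1.4749e-5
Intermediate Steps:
h = 3776 (h = 42*88 + 80 = 3696 + 80 = 3776)
Q = 13 (Q = 8 + 5 = 13)
1/(h - 5506*Q) = 1/(3776 - 5506*13) = 1/(3776 - 71578) = 1/(-67802) = -1/67802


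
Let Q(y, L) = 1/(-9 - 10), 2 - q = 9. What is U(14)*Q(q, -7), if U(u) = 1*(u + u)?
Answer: -28/19 ≈ -1.4737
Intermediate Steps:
U(u) = 2*u (U(u) = 1*(2*u) = 2*u)
q = -7 (q = 2 - 1*9 = 2 - 9 = -7)
Q(y, L) = -1/19 (Q(y, L) = 1/(-19) = -1/19)
U(14)*Q(q, -7) = (2*14)*(-1/19) = 28*(-1/19) = -28/19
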